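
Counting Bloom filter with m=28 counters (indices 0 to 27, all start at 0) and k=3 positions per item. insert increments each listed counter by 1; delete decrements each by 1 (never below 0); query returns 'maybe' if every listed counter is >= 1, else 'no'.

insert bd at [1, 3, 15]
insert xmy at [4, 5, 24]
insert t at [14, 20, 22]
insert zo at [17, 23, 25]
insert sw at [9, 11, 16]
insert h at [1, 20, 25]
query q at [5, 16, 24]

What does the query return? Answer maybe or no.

Answer: maybe

Derivation:
Step 1: insert bd at [1, 3, 15] -> counters=[0,1,0,1,0,0,0,0,0,0,0,0,0,0,0,1,0,0,0,0,0,0,0,0,0,0,0,0]
Step 2: insert xmy at [4, 5, 24] -> counters=[0,1,0,1,1,1,0,0,0,0,0,0,0,0,0,1,0,0,0,0,0,0,0,0,1,0,0,0]
Step 3: insert t at [14, 20, 22] -> counters=[0,1,0,1,1,1,0,0,0,0,0,0,0,0,1,1,0,0,0,0,1,0,1,0,1,0,0,0]
Step 4: insert zo at [17, 23, 25] -> counters=[0,1,0,1,1,1,0,0,0,0,0,0,0,0,1,1,0,1,0,0,1,0,1,1,1,1,0,0]
Step 5: insert sw at [9, 11, 16] -> counters=[0,1,0,1,1,1,0,0,0,1,0,1,0,0,1,1,1,1,0,0,1,0,1,1,1,1,0,0]
Step 6: insert h at [1, 20, 25] -> counters=[0,2,0,1,1,1,0,0,0,1,0,1,0,0,1,1,1,1,0,0,2,0,1,1,1,2,0,0]
Query q: check counters[5]=1 counters[16]=1 counters[24]=1 -> maybe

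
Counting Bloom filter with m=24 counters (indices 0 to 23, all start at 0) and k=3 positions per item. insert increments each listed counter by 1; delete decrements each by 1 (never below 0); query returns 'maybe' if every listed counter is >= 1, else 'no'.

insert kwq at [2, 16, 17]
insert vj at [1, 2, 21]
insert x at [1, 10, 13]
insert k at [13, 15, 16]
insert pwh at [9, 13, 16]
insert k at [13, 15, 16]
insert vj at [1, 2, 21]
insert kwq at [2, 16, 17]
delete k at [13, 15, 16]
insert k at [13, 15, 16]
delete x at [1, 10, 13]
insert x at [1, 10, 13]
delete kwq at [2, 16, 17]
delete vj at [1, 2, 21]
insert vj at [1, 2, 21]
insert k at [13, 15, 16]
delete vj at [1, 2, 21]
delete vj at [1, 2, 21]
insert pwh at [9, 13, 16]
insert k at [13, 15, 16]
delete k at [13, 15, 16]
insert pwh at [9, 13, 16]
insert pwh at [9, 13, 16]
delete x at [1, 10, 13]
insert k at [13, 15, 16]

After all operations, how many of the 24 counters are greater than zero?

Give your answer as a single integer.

Step 1: insert kwq at [2, 16, 17] -> counters=[0,0,1,0,0,0,0,0,0,0,0,0,0,0,0,0,1,1,0,0,0,0,0,0]
Step 2: insert vj at [1, 2, 21] -> counters=[0,1,2,0,0,0,0,0,0,0,0,0,0,0,0,0,1,1,0,0,0,1,0,0]
Step 3: insert x at [1, 10, 13] -> counters=[0,2,2,0,0,0,0,0,0,0,1,0,0,1,0,0,1,1,0,0,0,1,0,0]
Step 4: insert k at [13, 15, 16] -> counters=[0,2,2,0,0,0,0,0,0,0,1,0,0,2,0,1,2,1,0,0,0,1,0,0]
Step 5: insert pwh at [9, 13, 16] -> counters=[0,2,2,0,0,0,0,0,0,1,1,0,0,3,0,1,3,1,0,0,0,1,0,0]
Step 6: insert k at [13, 15, 16] -> counters=[0,2,2,0,0,0,0,0,0,1,1,0,0,4,0,2,4,1,0,0,0,1,0,0]
Step 7: insert vj at [1, 2, 21] -> counters=[0,3,3,0,0,0,0,0,0,1,1,0,0,4,0,2,4,1,0,0,0,2,0,0]
Step 8: insert kwq at [2, 16, 17] -> counters=[0,3,4,0,0,0,0,0,0,1,1,0,0,4,0,2,5,2,0,0,0,2,0,0]
Step 9: delete k at [13, 15, 16] -> counters=[0,3,4,0,0,0,0,0,0,1,1,0,0,3,0,1,4,2,0,0,0,2,0,0]
Step 10: insert k at [13, 15, 16] -> counters=[0,3,4,0,0,0,0,0,0,1,1,0,0,4,0,2,5,2,0,0,0,2,0,0]
Step 11: delete x at [1, 10, 13] -> counters=[0,2,4,0,0,0,0,0,0,1,0,0,0,3,0,2,5,2,0,0,0,2,0,0]
Step 12: insert x at [1, 10, 13] -> counters=[0,3,4,0,0,0,0,0,0,1,1,0,0,4,0,2,5,2,0,0,0,2,0,0]
Step 13: delete kwq at [2, 16, 17] -> counters=[0,3,3,0,0,0,0,0,0,1,1,0,0,4,0,2,4,1,0,0,0,2,0,0]
Step 14: delete vj at [1, 2, 21] -> counters=[0,2,2,0,0,0,0,0,0,1,1,0,0,4,0,2,4,1,0,0,0,1,0,0]
Step 15: insert vj at [1, 2, 21] -> counters=[0,3,3,0,0,0,0,0,0,1,1,0,0,4,0,2,4,1,0,0,0,2,0,0]
Step 16: insert k at [13, 15, 16] -> counters=[0,3,3,0,0,0,0,0,0,1,1,0,0,5,0,3,5,1,0,0,0,2,0,0]
Step 17: delete vj at [1, 2, 21] -> counters=[0,2,2,0,0,0,0,0,0,1,1,0,0,5,0,3,5,1,0,0,0,1,0,0]
Step 18: delete vj at [1, 2, 21] -> counters=[0,1,1,0,0,0,0,0,0,1,1,0,0,5,0,3,5,1,0,0,0,0,0,0]
Step 19: insert pwh at [9, 13, 16] -> counters=[0,1,1,0,0,0,0,0,0,2,1,0,0,6,0,3,6,1,0,0,0,0,0,0]
Step 20: insert k at [13, 15, 16] -> counters=[0,1,1,0,0,0,0,0,0,2,1,0,0,7,0,4,7,1,0,0,0,0,0,0]
Step 21: delete k at [13, 15, 16] -> counters=[0,1,1,0,0,0,0,0,0,2,1,0,0,6,0,3,6,1,0,0,0,0,0,0]
Step 22: insert pwh at [9, 13, 16] -> counters=[0,1,1,0,0,0,0,0,0,3,1,0,0,7,0,3,7,1,0,0,0,0,0,0]
Step 23: insert pwh at [9, 13, 16] -> counters=[0,1,1,0,0,0,0,0,0,4,1,0,0,8,0,3,8,1,0,0,0,0,0,0]
Step 24: delete x at [1, 10, 13] -> counters=[0,0,1,0,0,0,0,0,0,4,0,0,0,7,0,3,8,1,0,0,0,0,0,0]
Step 25: insert k at [13, 15, 16] -> counters=[0,0,1,0,0,0,0,0,0,4,0,0,0,8,0,4,9,1,0,0,0,0,0,0]
Final counters=[0,0,1,0,0,0,0,0,0,4,0,0,0,8,0,4,9,1,0,0,0,0,0,0] -> 6 nonzero

Answer: 6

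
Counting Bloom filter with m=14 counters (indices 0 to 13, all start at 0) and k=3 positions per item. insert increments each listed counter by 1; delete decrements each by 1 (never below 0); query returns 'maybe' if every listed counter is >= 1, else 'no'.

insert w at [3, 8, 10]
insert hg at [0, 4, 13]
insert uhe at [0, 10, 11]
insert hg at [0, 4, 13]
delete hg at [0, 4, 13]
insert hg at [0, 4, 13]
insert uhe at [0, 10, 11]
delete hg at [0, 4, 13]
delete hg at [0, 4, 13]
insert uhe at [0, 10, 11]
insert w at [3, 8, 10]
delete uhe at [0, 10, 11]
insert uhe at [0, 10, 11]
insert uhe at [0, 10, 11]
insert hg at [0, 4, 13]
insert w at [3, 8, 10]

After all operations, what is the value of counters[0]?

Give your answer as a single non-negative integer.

Step 1: insert w at [3, 8, 10] -> counters=[0,0,0,1,0,0,0,0,1,0,1,0,0,0]
Step 2: insert hg at [0, 4, 13] -> counters=[1,0,0,1,1,0,0,0,1,0,1,0,0,1]
Step 3: insert uhe at [0, 10, 11] -> counters=[2,0,0,1,1,0,0,0,1,0,2,1,0,1]
Step 4: insert hg at [0, 4, 13] -> counters=[3,0,0,1,2,0,0,0,1,0,2,1,0,2]
Step 5: delete hg at [0, 4, 13] -> counters=[2,0,0,1,1,0,0,0,1,0,2,1,0,1]
Step 6: insert hg at [0, 4, 13] -> counters=[3,0,0,1,2,0,0,0,1,0,2,1,0,2]
Step 7: insert uhe at [0, 10, 11] -> counters=[4,0,0,1,2,0,0,0,1,0,3,2,0,2]
Step 8: delete hg at [0, 4, 13] -> counters=[3,0,0,1,1,0,0,0,1,0,3,2,0,1]
Step 9: delete hg at [0, 4, 13] -> counters=[2,0,0,1,0,0,0,0,1,0,3,2,0,0]
Step 10: insert uhe at [0, 10, 11] -> counters=[3,0,0,1,0,0,0,0,1,0,4,3,0,0]
Step 11: insert w at [3, 8, 10] -> counters=[3,0,0,2,0,0,0,0,2,0,5,3,0,0]
Step 12: delete uhe at [0, 10, 11] -> counters=[2,0,0,2,0,0,0,0,2,0,4,2,0,0]
Step 13: insert uhe at [0, 10, 11] -> counters=[3,0,0,2,0,0,0,0,2,0,5,3,0,0]
Step 14: insert uhe at [0, 10, 11] -> counters=[4,0,0,2,0,0,0,0,2,0,6,4,0,0]
Step 15: insert hg at [0, 4, 13] -> counters=[5,0,0,2,1,0,0,0,2,0,6,4,0,1]
Step 16: insert w at [3, 8, 10] -> counters=[5,0,0,3,1,0,0,0,3,0,7,4,0,1]
Final counters=[5,0,0,3,1,0,0,0,3,0,7,4,0,1] -> counters[0]=5

Answer: 5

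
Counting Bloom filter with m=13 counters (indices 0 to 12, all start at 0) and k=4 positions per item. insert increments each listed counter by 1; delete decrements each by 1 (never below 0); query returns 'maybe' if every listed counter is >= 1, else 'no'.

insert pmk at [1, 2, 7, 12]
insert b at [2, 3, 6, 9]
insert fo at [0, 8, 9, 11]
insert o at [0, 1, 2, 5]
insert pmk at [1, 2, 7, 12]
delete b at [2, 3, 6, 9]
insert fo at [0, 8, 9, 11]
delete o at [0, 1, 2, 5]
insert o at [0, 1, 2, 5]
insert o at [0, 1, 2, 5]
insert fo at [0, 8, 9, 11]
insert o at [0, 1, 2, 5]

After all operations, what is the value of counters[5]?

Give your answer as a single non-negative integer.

Step 1: insert pmk at [1, 2, 7, 12] -> counters=[0,1,1,0,0,0,0,1,0,0,0,0,1]
Step 2: insert b at [2, 3, 6, 9] -> counters=[0,1,2,1,0,0,1,1,0,1,0,0,1]
Step 3: insert fo at [0, 8, 9, 11] -> counters=[1,1,2,1,0,0,1,1,1,2,0,1,1]
Step 4: insert o at [0, 1, 2, 5] -> counters=[2,2,3,1,0,1,1,1,1,2,0,1,1]
Step 5: insert pmk at [1, 2, 7, 12] -> counters=[2,3,4,1,0,1,1,2,1,2,0,1,2]
Step 6: delete b at [2, 3, 6, 9] -> counters=[2,3,3,0,0,1,0,2,1,1,0,1,2]
Step 7: insert fo at [0, 8, 9, 11] -> counters=[3,3,3,0,0,1,0,2,2,2,0,2,2]
Step 8: delete o at [0, 1, 2, 5] -> counters=[2,2,2,0,0,0,0,2,2,2,0,2,2]
Step 9: insert o at [0, 1, 2, 5] -> counters=[3,3,3,0,0,1,0,2,2,2,0,2,2]
Step 10: insert o at [0, 1, 2, 5] -> counters=[4,4,4,0,0,2,0,2,2,2,0,2,2]
Step 11: insert fo at [0, 8, 9, 11] -> counters=[5,4,4,0,0,2,0,2,3,3,0,3,2]
Step 12: insert o at [0, 1, 2, 5] -> counters=[6,5,5,0,0,3,0,2,3,3,0,3,2]
Final counters=[6,5,5,0,0,3,0,2,3,3,0,3,2] -> counters[5]=3

Answer: 3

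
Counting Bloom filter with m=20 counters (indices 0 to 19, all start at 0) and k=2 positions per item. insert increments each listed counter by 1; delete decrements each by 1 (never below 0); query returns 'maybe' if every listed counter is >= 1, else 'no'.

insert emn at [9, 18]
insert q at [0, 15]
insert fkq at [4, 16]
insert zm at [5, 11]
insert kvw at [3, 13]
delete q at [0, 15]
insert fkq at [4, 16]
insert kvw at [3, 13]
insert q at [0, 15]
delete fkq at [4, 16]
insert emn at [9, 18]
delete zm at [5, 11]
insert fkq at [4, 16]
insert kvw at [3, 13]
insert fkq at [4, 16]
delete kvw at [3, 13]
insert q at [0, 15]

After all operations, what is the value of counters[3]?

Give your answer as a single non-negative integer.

Answer: 2

Derivation:
Step 1: insert emn at [9, 18] -> counters=[0,0,0,0,0,0,0,0,0,1,0,0,0,0,0,0,0,0,1,0]
Step 2: insert q at [0, 15] -> counters=[1,0,0,0,0,0,0,0,0,1,0,0,0,0,0,1,0,0,1,0]
Step 3: insert fkq at [4, 16] -> counters=[1,0,0,0,1,0,0,0,0,1,0,0,0,0,0,1,1,0,1,0]
Step 4: insert zm at [5, 11] -> counters=[1,0,0,0,1,1,0,0,0,1,0,1,0,0,0,1,1,0,1,0]
Step 5: insert kvw at [3, 13] -> counters=[1,0,0,1,1,1,0,0,0,1,0,1,0,1,0,1,1,0,1,0]
Step 6: delete q at [0, 15] -> counters=[0,0,0,1,1,1,0,0,0,1,0,1,0,1,0,0,1,0,1,0]
Step 7: insert fkq at [4, 16] -> counters=[0,0,0,1,2,1,0,0,0,1,0,1,0,1,0,0,2,0,1,0]
Step 8: insert kvw at [3, 13] -> counters=[0,0,0,2,2,1,0,0,0,1,0,1,0,2,0,0,2,0,1,0]
Step 9: insert q at [0, 15] -> counters=[1,0,0,2,2,1,0,0,0,1,0,1,0,2,0,1,2,0,1,0]
Step 10: delete fkq at [4, 16] -> counters=[1,0,0,2,1,1,0,0,0,1,0,1,0,2,0,1,1,0,1,0]
Step 11: insert emn at [9, 18] -> counters=[1,0,0,2,1,1,0,0,0,2,0,1,0,2,0,1,1,0,2,0]
Step 12: delete zm at [5, 11] -> counters=[1,0,0,2,1,0,0,0,0,2,0,0,0,2,0,1,1,0,2,0]
Step 13: insert fkq at [4, 16] -> counters=[1,0,0,2,2,0,0,0,0,2,0,0,0,2,0,1,2,0,2,0]
Step 14: insert kvw at [3, 13] -> counters=[1,0,0,3,2,0,0,0,0,2,0,0,0,3,0,1,2,0,2,0]
Step 15: insert fkq at [4, 16] -> counters=[1,0,0,3,3,0,0,0,0,2,0,0,0,3,0,1,3,0,2,0]
Step 16: delete kvw at [3, 13] -> counters=[1,0,0,2,3,0,0,0,0,2,0,0,0,2,0,1,3,0,2,0]
Step 17: insert q at [0, 15] -> counters=[2,0,0,2,3,0,0,0,0,2,0,0,0,2,0,2,3,0,2,0]
Final counters=[2,0,0,2,3,0,0,0,0,2,0,0,0,2,0,2,3,0,2,0] -> counters[3]=2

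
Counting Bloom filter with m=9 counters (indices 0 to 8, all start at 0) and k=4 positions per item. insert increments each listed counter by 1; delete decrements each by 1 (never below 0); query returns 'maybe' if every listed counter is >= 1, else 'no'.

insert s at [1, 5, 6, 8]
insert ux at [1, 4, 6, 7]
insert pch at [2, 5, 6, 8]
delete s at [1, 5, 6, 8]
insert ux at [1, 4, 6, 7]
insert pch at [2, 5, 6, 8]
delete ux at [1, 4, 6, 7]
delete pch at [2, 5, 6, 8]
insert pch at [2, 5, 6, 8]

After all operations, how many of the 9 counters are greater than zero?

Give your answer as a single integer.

Answer: 7

Derivation:
Step 1: insert s at [1, 5, 6, 8] -> counters=[0,1,0,0,0,1,1,0,1]
Step 2: insert ux at [1, 4, 6, 7] -> counters=[0,2,0,0,1,1,2,1,1]
Step 3: insert pch at [2, 5, 6, 8] -> counters=[0,2,1,0,1,2,3,1,2]
Step 4: delete s at [1, 5, 6, 8] -> counters=[0,1,1,0,1,1,2,1,1]
Step 5: insert ux at [1, 4, 6, 7] -> counters=[0,2,1,0,2,1,3,2,1]
Step 6: insert pch at [2, 5, 6, 8] -> counters=[0,2,2,0,2,2,4,2,2]
Step 7: delete ux at [1, 4, 6, 7] -> counters=[0,1,2,0,1,2,3,1,2]
Step 8: delete pch at [2, 5, 6, 8] -> counters=[0,1,1,0,1,1,2,1,1]
Step 9: insert pch at [2, 5, 6, 8] -> counters=[0,1,2,0,1,2,3,1,2]
Final counters=[0,1,2,0,1,2,3,1,2] -> 7 nonzero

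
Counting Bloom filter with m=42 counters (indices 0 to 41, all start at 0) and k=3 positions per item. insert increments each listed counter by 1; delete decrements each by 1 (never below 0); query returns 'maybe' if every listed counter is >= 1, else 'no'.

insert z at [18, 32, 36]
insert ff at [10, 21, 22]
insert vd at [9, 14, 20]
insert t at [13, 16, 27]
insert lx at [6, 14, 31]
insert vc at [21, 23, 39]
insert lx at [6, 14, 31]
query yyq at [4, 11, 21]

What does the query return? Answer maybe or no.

Answer: no

Derivation:
Step 1: insert z at [18, 32, 36] -> counters=[0,0,0,0,0,0,0,0,0,0,0,0,0,0,0,0,0,0,1,0,0,0,0,0,0,0,0,0,0,0,0,0,1,0,0,0,1,0,0,0,0,0]
Step 2: insert ff at [10, 21, 22] -> counters=[0,0,0,0,0,0,0,0,0,0,1,0,0,0,0,0,0,0,1,0,0,1,1,0,0,0,0,0,0,0,0,0,1,0,0,0,1,0,0,0,0,0]
Step 3: insert vd at [9, 14, 20] -> counters=[0,0,0,0,0,0,0,0,0,1,1,0,0,0,1,0,0,0,1,0,1,1,1,0,0,0,0,0,0,0,0,0,1,0,0,0,1,0,0,0,0,0]
Step 4: insert t at [13, 16, 27] -> counters=[0,0,0,0,0,0,0,0,0,1,1,0,0,1,1,0,1,0,1,0,1,1,1,0,0,0,0,1,0,0,0,0,1,0,0,0,1,0,0,0,0,0]
Step 5: insert lx at [6, 14, 31] -> counters=[0,0,0,0,0,0,1,0,0,1,1,0,0,1,2,0,1,0,1,0,1,1,1,0,0,0,0,1,0,0,0,1,1,0,0,0,1,0,0,0,0,0]
Step 6: insert vc at [21, 23, 39] -> counters=[0,0,0,0,0,0,1,0,0,1,1,0,0,1,2,0,1,0,1,0,1,2,1,1,0,0,0,1,0,0,0,1,1,0,0,0,1,0,0,1,0,0]
Step 7: insert lx at [6, 14, 31] -> counters=[0,0,0,0,0,0,2,0,0,1,1,0,0,1,3,0,1,0,1,0,1,2,1,1,0,0,0,1,0,0,0,2,1,0,0,0,1,0,0,1,0,0]
Query yyq: check counters[4]=0 counters[11]=0 counters[21]=2 -> no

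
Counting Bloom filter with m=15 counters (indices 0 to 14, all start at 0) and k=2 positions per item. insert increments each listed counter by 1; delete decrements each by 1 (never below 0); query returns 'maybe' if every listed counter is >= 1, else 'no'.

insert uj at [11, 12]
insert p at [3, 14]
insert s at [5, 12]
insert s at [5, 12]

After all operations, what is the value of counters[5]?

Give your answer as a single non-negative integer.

Step 1: insert uj at [11, 12] -> counters=[0,0,0,0,0,0,0,0,0,0,0,1,1,0,0]
Step 2: insert p at [3, 14] -> counters=[0,0,0,1,0,0,0,0,0,0,0,1,1,0,1]
Step 3: insert s at [5, 12] -> counters=[0,0,0,1,0,1,0,0,0,0,0,1,2,0,1]
Step 4: insert s at [5, 12] -> counters=[0,0,0,1,0,2,0,0,0,0,0,1,3,0,1]
Final counters=[0,0,0,1,0,2,0,0,0,0,0,1,3,0,1] -> counters[5]=2

Answer: 2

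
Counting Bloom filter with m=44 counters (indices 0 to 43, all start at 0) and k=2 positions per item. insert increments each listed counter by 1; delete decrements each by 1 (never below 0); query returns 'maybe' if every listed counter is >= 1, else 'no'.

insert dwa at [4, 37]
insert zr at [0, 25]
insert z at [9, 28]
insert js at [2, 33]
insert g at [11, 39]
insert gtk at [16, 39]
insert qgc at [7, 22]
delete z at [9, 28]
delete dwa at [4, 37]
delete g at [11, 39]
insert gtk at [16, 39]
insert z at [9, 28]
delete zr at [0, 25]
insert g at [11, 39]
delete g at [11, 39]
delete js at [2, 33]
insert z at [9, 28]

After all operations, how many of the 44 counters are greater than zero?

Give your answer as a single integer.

Answer: 6

Derivation:
Step 1: insert dwa at [4, 37] -> counters=[0,0,0,0,1,0,0,0,0,0,0,0,0,0,0,0,0,0,0,0,0,0,0,0,0,0,0,0,0,0,0,0,0,0,0,0,0,1,0,0,0,0,0,0]
Step 2: insert zr at [0, 25] -> counters=[1,0,0,0,1,0,0,0,0,0,0,0,0,0,0,0,0,0,0,0,0,0,0,0,0,1,0,0,0,0,0,0,0,0,0,0,0,1,0,0,0,0,0,0]
Step 3: insert z at [9, 28] -> counters=[1,0,0,0,1,0,0,0,0,1,0,0,0,0,0,0,0,0,0,0,0,0,0,0,0,1,0,0,1,0,0,0,0,0,0,0,0,1,0,0,0,0,0,0]
Step 4: insert js at [2, 33] -> counters=[1,0,1,0,1,0,0,0,0,1,0,0,0,0,0,0,0,0,0,0,0,0,0,0,0,1,0,0,1,0,0,0,0,1,0,0,0,1,0,0,0,0,0,0]
Step 5: insert g at [11, 39] -> counters=[1,0,1,0,1,0,0,0,0,1,0,1,0,0,0,0,0,0,0,0,0,0,0,0,0,1,0,0,1,0,0,0,0,1,0,0,0,1,0,1,0,0,0,0]
Step 6: insert gtk at [16, 39] -> counters=[1,0,1,0,1,0,0,0,0,1,0,1,0,0,0,0,1,0,0,0,0,0,0,0,0,1,0,0,1,0,0,0,0,1,0,0,0,1,0,2,0,0,0,0]
Step 7: insert qgc at [7, 22] -> counters=[1,0,1,0,1,0,0,1,0,1,0,1,0,0,0,0,1,0,0,0,0,0,1,0,0,1,0,0,1,0,0,0,0,1,0,0,0,1,0,2,0,0,0,0]
Step 8: delete z at [9, 28] -> counters=[1,0,1,0,1,0,0,1,0,0,0,1,0,0,0,0,1,0,0,0,0,0,1,0,0,1,0,0,0,0,0,0,0,1,0,0,0,1,0,2,0,0,0,0]
Step 9: delete dwa at [4, 37] -> counters=[1,0,1,0,0,0,0,1,0,0,0,1,0,0,0,0,1,0,0,0,0,0,1,0,0,1,0,0,0,0,0,0,0,1,0,0,0,0,0,2,0,0,0,0]
Step 10: delete g at [11, 39] -> counters=[1,0,1,0,0,0,0,1,0,0,0,0,0,0,0,0,1,0,0,0,0,0,1,0,0,1,0,0,0,0,0,0,0,1,0,0,0,0,0,1,0,0,0,0]
Step 11: insert gtk at [16, 39] -> counters=[1,0,1,0,0,0,0,1,0,0,0,0,0,0,0,0,2,0,0,0,0,0,1,0,0,1,0,0,0,0,0,0,0,1,0,0,0,0,0,2,0,0,0,0]
Step 12: insert z at [9, 28] -> counters=[1,0,1,0,0,0,0,1,0,1,0,0,0,0,0,0,2,0,0,0,0,0,1,0,0,1,0,0,1,0,0,0,0,1,0,0,0,0,0,2,0,0,0,0]
Step 13: delete zr at [0, 25] -> counters=[0,0,1,0,0,0,0,1,0,1,0,0,0,0,0,0,2,0,0,0,0,0,1,0,0,0,0,0,1,0,0,0,0,1,0,0,0,0,0,2,0,0,0,0]
Step 14: insert g at [11, 39] -> counters=[0,0,1,0,0,0,0,1,0,1,0,1,0,0,0,0,2,0,0,0,0,0,1,0,0,0,0,0,1,0,0,0,0,1,0,0,0,0,0,3,0,0,0,0]
Step 15: delete g at [11, 39] -> counters=[0,0,1,0,0,0,0,1,0,1,0,0,0,0,0,0,2,0,0,0,0,0,1,0,0,0,0,0,1,0,0,0,0,1,0,0,0,0,0,2,0,0,0,0]
Step 16: delete js at [2, 33] -> counters=[0,0,0,0,0,0,0,1,0,1,0,0,0,0,0,0,2,0,0,0,0,0,1,0,0,0,0,0,1,0,0,0,0,0,0,0,0,0,0,2,0,0,0,0]
Step 17: insert z at [9, 28] -> counters=[0,0,0,0,0,0,0,1,0,2,0,0,0,0,0,0,2,0,0,0,0,0,1,0,0,0,0,0,2,0,0,0,0,0,0,0,0,0,0,2,0,0,0,0]
Final counters=[0,0,0,0,0,0,0,1,0,2,0,0,0,0,0,0,2,0,0,0,0,0,1,0,0,0,0,0,2,0,0,0,0,0,0,0,0,0,0,2,0,0,0,0] -> 6 nonzero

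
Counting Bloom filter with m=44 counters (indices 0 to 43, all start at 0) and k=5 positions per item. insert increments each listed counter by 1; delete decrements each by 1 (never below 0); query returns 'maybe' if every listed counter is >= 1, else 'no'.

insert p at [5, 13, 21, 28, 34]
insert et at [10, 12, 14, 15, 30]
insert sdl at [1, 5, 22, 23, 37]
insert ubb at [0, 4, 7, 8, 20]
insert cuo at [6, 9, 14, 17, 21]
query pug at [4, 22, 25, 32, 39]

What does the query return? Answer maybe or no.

Answer: no

Derivation:
Step 1: insert p at [5, 13, 21, 28, 34] -> counters=[0,0,0,0,0,1,0,0,0,0,0,0,0,1,0,0,0,0,0,0,0,1,0,0,0,0,0,0,1,0,0,0,0,0,1,0,0,0,0,0,0,0,0,0]
Step 2: insert et at [10, 12, 14, 15, 30] -> counters=[0,0,0,0,0,1,0,0,0,0,1,0,1,1,1,1,0,0,0,0,0,1,0,0,0,0,0,0,1,0,1,0,0,0,1,0,0,0,0,0,0,0,0,0]
Step 3: insert sdl at [1, 5, 22, 23, 37] -> counters=[0,1,0,0,0,2,0,0,0,0,1,0,1,1,1,1,0,0,0,0,0,1,1,1,0,0,0,0,1,0,1,0,0,0,1,0,0,1,0,0,0,0,0,0]
Step 4: insert ubb at [0, 4, 7, 8, 20] -> counters=[1,1,0,0,1,2,0,1,1,0,1,0,1,1,1,1,0,0,0,0,1,1,1,1,0,0,0,0,1,0,1,0,0,0,1,0,0,1,0,0,0,0,0,0]
Step 5: insert cuo at [6, 9, 14, 17, 21] -> counters=[1,1,0,0,1,2,1,1,1,1,1,0,1,1,2,1,0,1,0,0,1,2,1,1,0,0,0,0,1,0,1,0,0,0,1,0,0,1,0,0,0,0,0,0]
Query pug: check counters[4]=1 counters[22]=1 counters[25]=0 counters[32]=0 counters[39]=0 -> no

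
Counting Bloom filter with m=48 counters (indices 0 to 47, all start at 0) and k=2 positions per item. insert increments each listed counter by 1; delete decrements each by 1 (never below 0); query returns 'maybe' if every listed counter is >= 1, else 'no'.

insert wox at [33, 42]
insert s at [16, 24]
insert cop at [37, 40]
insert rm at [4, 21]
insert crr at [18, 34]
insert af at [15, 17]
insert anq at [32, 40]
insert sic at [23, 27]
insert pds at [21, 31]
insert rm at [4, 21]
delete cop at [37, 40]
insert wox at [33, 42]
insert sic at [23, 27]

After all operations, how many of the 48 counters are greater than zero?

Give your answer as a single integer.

Answer: 15

Derivation:
Step 1: insert wox at [33, 42] -> counters=[0,0,0,0,0,0,0,0,0,0,0,0,0,0,0,0,0,0,0,0,0,0,0,0,0,0,0,0,0,0,0,0,0,1,0,0,0,0,0,0,0,0,1,0,0,0,0,0]
Step 2: insert s at [16, 24] -> counters=[0,0,0,0,0,0,0,0,0,0,0,0,0,0,0,0,1,0,0,0,0,0,0,0,1,0,0,0,0,0,0,0,0,1,0,0,0,0,0,0,0,0,1,0,0,0,0,0]
Step 3: insert cop at [37, 40] -> counters=[0,0,0,0,0,0,0,0,0,0,0,0,0,0,0,0,1,0,0,0,0,0,0,0,1,0,0,0,0,0,0,0,0,1,0,0,0,1,0,0,1,0,1,0,0,0,0,0]
Step 4: insert rm at [4, 21] -> counters=[0,0,0,0,1,0,0,0,0,0,0,0,0,0,0,0,1,0,0,0,0,1,0,0,1,0,0,0,0,0,0,0,0,1,0,0,0,1,0,0,1,0,1,0,0,0,0,0]
Step 5: insert crr at [18, 34] -> counters=[0,0,0,0,1,0,0,0,0,0,0,0,0,0,0,0,1,0,1,0,0,1,0,0,1,0,0,0,0,0,0,0,0,1,1,0,0,1,0,0,1,0,1,0,0,0,0,0]
Step 6: insert af at [15, 17] -> counters=[0,0,0,0,1,0,0,0,0,0,0,0,0,0,0,1,1,1,1,0,0,1,0,0,1,0,0,0,0,0,0,0,0,1,1,0,0,1,0,0,1,0,1,0,0,0,0,0]
Step 7: insert anq at [32, 40] -> counters=[0,0,0,0,1,0,0,0,0,0,0,0,0,0,0,1,1,1,1,0,0,1,0,0,1,0,0,0,0,0,0,0,1,1,1,0,0,1,0,0,2,0,1,0,0,0,0,0]
Step 8: insert sic at [23, 27] -> counters=[0,0,0,0,1,0,0,0,0,0,0,0,0,0,0,1,1,1,1,0,0,1,0,1,1,0,0,1,0,0,0,0,1,1,1,0,0,1,0,0,2,0,1,0,0,0,0,0]
Step 9: insert pds at [21, 31] -> counters=[0,0,0,0,1,0,0,0,0,0,0,0,0,0,0,1,1,1,1,0,0,2,0,1,1,0,0,1,0,0,0,1,1,1,1,0,0,1,0,0,2,0,1,0,0,0,0,0]
Step 10: insert rm at [4, 21] -> counters=[0,0,0,0,2,0,0,0,0,0,0,0,0,0,0,1,1,1,1,0,0,3,0,1,1,0,0,1,0,0,0,1,1,1,1,0,0,1,0,0,2,0,1,0,0,0,0,0]
Step 11: delete cop at [37, 40] -> counters=[0,0,0,0,2,0,0,0,0,0,0,0,0,0,0,1,1,1,1,0,0,3,0,1,1,0,0,1,0,0,0,1,1,1,1,0,0,0,0,0,1,0,1,0,0,0,0,0]
Step 12: insert wox at [33, 42] -> counters=[0,0,0,0,2,0,0,0,0,0,0,0,0,0,0,1,1,1,1,0,0,3,0,1,1,0,0,1,0,0,0,1,1,2,1,0,0,0,0,0,1,0,2,0,0,0,0,0]
Step 13: insert sic at [23, 27] -> counters=[0,0,0,0,2,0,0,0,0,0,0,0,0,0,0,1,1,1,1,0,0,3,0,2,1,0,0,2,0,0,0,1,1,2,1,0,0,0,0,0,1,0,2,0,0,0,0,0]
Final counters=[0,0,0,0,2,0,0,0,0,0,0,0,0,0,0,1,1,1,1,0,0,3,0,2,1,0,0,2,0,0,0,1,1,2,1,0,0,0,0,0,1,0,2,0,0,0,0,0] -> 15 nonzero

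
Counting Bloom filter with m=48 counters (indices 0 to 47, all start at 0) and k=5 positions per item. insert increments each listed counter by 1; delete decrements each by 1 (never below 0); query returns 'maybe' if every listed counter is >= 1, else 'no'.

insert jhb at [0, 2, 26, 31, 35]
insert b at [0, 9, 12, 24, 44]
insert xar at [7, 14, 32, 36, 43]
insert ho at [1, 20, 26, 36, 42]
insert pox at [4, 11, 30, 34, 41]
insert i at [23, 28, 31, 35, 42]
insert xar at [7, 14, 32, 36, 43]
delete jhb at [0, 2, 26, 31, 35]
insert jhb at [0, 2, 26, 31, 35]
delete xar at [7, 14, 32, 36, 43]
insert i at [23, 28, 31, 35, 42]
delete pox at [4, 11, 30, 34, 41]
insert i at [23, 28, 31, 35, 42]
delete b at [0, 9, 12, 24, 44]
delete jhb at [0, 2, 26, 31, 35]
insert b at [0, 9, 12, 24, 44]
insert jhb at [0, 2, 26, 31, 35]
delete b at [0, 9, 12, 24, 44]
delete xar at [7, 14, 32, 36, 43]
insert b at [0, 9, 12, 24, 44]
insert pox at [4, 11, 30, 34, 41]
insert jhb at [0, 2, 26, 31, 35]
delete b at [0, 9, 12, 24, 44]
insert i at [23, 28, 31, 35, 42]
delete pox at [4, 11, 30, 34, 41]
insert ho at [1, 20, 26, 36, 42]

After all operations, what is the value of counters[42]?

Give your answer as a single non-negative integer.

Answer: 6

Derivation:
Step 1: insert jhb at [0, 2, 26, 31, 35] -> counters=[1,0,1,0,0,0,0,0,0,0,0,0,0,0,0,0,0,0,0,0,0,0,0,0,0,0,1,0,0,0,0,1,0,0,0,1,0,0,0,0,0,0,0,0,0,0,0,0]
Step 2: insert b at [0, 9, 12, 24, 44] -> counters=[2,0,1,0,0,0,0,0,0,1,0,0,1,0,0,0,0,0,0,0,0,0,0,0,1,0,1,0,0,0,0,1,0,0,0,1,0,0,0,0,0,0,0,0,1,0,0,0]
Step 3: insert xar at [7, 14, 32, 36, 43] -> counters=[2,0,1,0,0,0,0,1,0,1,0,0,1,0,1,0,0,0,0,0,0,0,0,0,1,0,1,0,0,0,0,1,1,0,0,1,1,0,0,0,0,0,0,1,1,0,0,0]
Step 4: insert ho at [1, 20, 26, 36, 42] -> counters=[2,1,1,0,0,0,0,1,0,1,0,0,1,0,1,0,0,0,0,0,1,0,0,0,1,0,2,0,0,0,0,1,1,0,0,1,2,0,0,0,0,0,1,1,1,0,0,0]
Step 5: insert pox at [4, 11, 30, 34, 41] -> counters=[2,1,1,0,1,0,0,1,0,1,0,1,1,0,1,0,0,0,0,0,1,0,0,0,1,0,2,0,0,0,1,1,1,0,1,1,2,0,0,0,0,1,1,1,1,0,0,0]
Step 6: insert i at [23, 28, 31, 35, 42] -> counters=[2,1,1,0,1,0,0,1,0,1,0,1,1,0,1,0,0,0,0,0,1,0,0,1,1,0,2,0,1,0,1,2,1,0,1,2,2,0,0,0,0,1,2,1,1,0,0,0]
Step 7: insert xar at [7, 14, 32, 36, 43] -> counters=[2,1,1,0,1,0,0,2,0,1,0,1,1,0,2,0,0,0,0,0,1,0,0,1,1,0,2,0,1,0,1,2,2,0,1,2,3,0,0,0,0,1,2,2,1,0,0,0]
Step 8: delete jhb at [0, 2, 26, 31, 35] -> counters=[1,1,0,0,1,0,0,2,0,1,0,1,1,0,2,0,0,0,0,0,1,0,0,1,1,0,1,0,1,0,1,1,2,0,1,1,3,0,0,0,0,1,2,2,1,0,0,0]
Step 9: insert jhb at [0, 2, 26, 31, 35] -> counters=[2,1,1,0,1,0,0,2,0,1,0,1,1,0,2,0,0,0,0,0,1,0,0,1,1,0,2,0,1,0,1,2,2,0,1,2,3,0,0,0,0,1,2,2,1,0,0,0]
Step 10: delete xar at [7, 14, 32, 36, 43] -> counters=[2,1,1,0,1,0,0,1,0,1,0,1,1,0,1,0,0,0,0,0,1,0,0,1,1,0,2,0,1,0,1,2,1,0,1,2,2,0,0,0,0,1,2,1,1,0,0,0]
Step 11: insert i at [23, 28, 31, 35, 42] -> counters=[2,1,1,0,1,0,0,1,0,1,0,1,1,0,1,0,0,0,0,0,1,0,0,2,1,0,2,0,2,0,1,3,1,0,1,3,2,0,0,0,0,1,3,1,1,0,0,0]
Step 12: delete pox at [4, 11, 30, 34, 41] -> counters=[2,1,1,0,0,0,0,1,0,1,0,0,1,0,1,0,0,0,0,0,1,0,0,2,1,0,2,0,2,0,0,3,1,0,0,3,2,0,0,0,0,0,3,1,1,0,0,0]
Step 13: insert i at [23, 28, 31, 35, 42] -> counters=[2,1,1,0,0,0,0,1,0,1,0,0,1,0,1,0,0,0,0,0,1,0,0,3,1,0,2,0,3,0,0,4,1,0,0,4,2,0,0,0,0,0,4,1,1,0,0,0]
Step 14: delete b at [0, 9, 12, 24, 44] -> counters=[1,1,1,0,0,0,0,1,0,0,0,0,0,0,1,0,0,0,0,0,1,0,0,3,0,0,2,0,3,0,0,4,1,0,0,4,2,0,0,0,0,0,4,1,0,0,0,0]
Step 15: delete jhb at [0, 2, 26, 31, 35] -> counters=[0,1,0,0,0,0,0,1,0,0,0,0,0,0,1,0,0,0,0,0,1,0,0,3,0,0,1,0,3,0,0,3,1,0,0,3,2,0,0,0,0,0,4,1,0,0,0,0]
Step 16: insert b at [0, 9, 12, 24, 44] -> counters=[1,1,0,0,0,0,0,1,0,1,0,0,1,0,1,0,0,0,0,0,1,0,0,3,1,0,1,0,3,0,0,3,1,0,0,3,2,0,0,0,0,0,4,1,1,0,0,0]
Step 17: insert jhb at [0, 2, 26, 31, 35] -> counters=[2,1,1,0,0,0,0,1,0,1,0,0,1,0,1,0,0,0,0,0,1,0,0,3,1,0,2,0,3,0,0,4,1,0,0,4,2,0,0,0,0,0,4,1,1,0,0,0]
Step 18: delete b at [0, 9, 12, 24, 44] -> counters=[1,1,1,0,0,0,0,1,0,0,0,0,0,0,1,0,0,0,0,0,1,0,0,3,0,0,2,0,3,0,0,4,1,0,0,4,2,0,0,0,0,0,4,1,0,0,0,0]
Step 19: delete xar at [7, 14, 32, 36, 43] -> counters=[1,1,1,0,0,0,0,0,0,0,0,0,0,0,0,0,0,0,0,0,1,0,0,3,0,0,2,0,3,0,0,4,0,0,0,4,1,0,0,0,0,0,4,0,0,0,0,0]
Step 20: insert b at [0, 9, 12, 24, 44] -> counters=[2,1,1,0,0,0,0,0,0,1,0,0,1,0,0,0,0,0,0,0,1,0,0,3,1,0,2,0,3,0,0,4,0,0,0,4,1,0,0,0,0,0,4,0,1,0,0,0]
Step 21: insert pox at [4, 11, 30, 34, 41] -> counters=[2,1,1,0,1,0,0,0,0,1,0,1,1,0,0,0,0,0,0,0,1,0,0,3,1,0,2,0,3,0,1,4,0,0,1,4,1,0,0,0,0,1,4,0,1,0,0,0]
Step 22: insert jhb at [0, 2, 26, 31, 35] -> counters=[3,1,2,0,1,0,0,0,0,1,0,1,1,0,0,0,0,0,0,0,1,0,0,3,1,0,3,0,3,0,1,5,0,0,1,5,1,0,0,0,0,1,4,0,1,0,0,0]
Step 23: delete b at [0, 9, 12, 24, 44] -> counters=[2,1,2,0,1,0,0,0,0,0,0,1,0,0,0,0,0,0,0,0,1,0,0,3,0,0,3,0,3,0,1,5,0,0,1,5,1,0,0,0,0,1,4,0,0,0,0,0]
Step 24: insert i at [23, 28, 31, 35, 42] -> counters=[2,1,2,0,1,0,0,0,0,0,0,1,0,0,0,0,0,0,0,0,1,0,0,4,0,0,3,0,4,0,1,6,0,0,1,6,1,0,0,0,0,1,5,0,0,0,0,0]
Step 25: delete pox at [4, 11, 30, 34, 41] -> counters=[2,1,2,0,0,0,0,0,0,0,0,0,0,0,0,0,0,0,0,0,1,0,0,4,0,0,3,0,4,0,0,6,0,0,0,6,1,0,0,0,0,0,5,0,0,0,0,0]
Step 26: insert ho at [1, 20, 26, 36, 42] -> counters=[2,2,2,0,0,0,0,0,0,0,0,0,0,0,0,0,0,0,0,0,2,0,0,4,0,0,4,0,4,0,0,6,0,0,0,6,2,0,0,0,0,0,6,0,0,0,0,0]
Final counters=[2,2,2,0,0,0,0,0,0,0,0,0,0,0,0,0,0,0,0,0,2,0,0,4,0,0,4,0,4,0,0,6,0,0,0,6,2,0,0,0,0,0,6,0,0,0,0,0] -> counters[42]=6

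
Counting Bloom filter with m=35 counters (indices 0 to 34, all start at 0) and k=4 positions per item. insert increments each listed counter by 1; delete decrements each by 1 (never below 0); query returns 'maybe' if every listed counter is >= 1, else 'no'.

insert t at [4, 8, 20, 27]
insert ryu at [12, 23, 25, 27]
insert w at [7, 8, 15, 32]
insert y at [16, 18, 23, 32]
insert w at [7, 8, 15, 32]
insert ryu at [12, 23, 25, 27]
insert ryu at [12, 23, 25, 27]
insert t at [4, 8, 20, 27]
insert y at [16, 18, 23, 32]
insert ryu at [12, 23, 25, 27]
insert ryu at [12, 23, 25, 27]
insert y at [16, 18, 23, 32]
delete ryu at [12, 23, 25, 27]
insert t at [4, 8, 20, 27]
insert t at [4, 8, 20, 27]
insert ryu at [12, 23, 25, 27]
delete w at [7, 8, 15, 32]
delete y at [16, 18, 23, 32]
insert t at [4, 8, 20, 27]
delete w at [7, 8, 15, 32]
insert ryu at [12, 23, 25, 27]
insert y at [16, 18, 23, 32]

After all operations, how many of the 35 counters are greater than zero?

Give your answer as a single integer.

Answer: 10

Derivation:
Step 1: insert t at [4, 8, 20, 27] -> counters=[0,0,0,0,1,0,0,0,1,0,0,0,0,0,0,0,0,0,0,0,1,0,0,0,0,0,0,1,0,0,0,0,0,0,0]
Step 2: insert ryu at [12, 23, 25, 27] -> counters=[0,0,0,0,1,0,0,0,1,0,0,0,1,0,0,0,0,0,0,0,1,0,0,1,0,1,0,2,0,0,0,0,0,0,0]
Step 3: insert w at [7, 8, 15, 32] -> counters=[0,0,0,0,1,0,0,1,2,0,0,0,1,0,0,1,0,0,0,0,1,0,0,1,0,1,0,2,0,0,0,0,1,0,0]
Step 4: insert y at [16, 18, 23, 32] -> counters=[0,0,0,0,1,0,0,1,2,0,0,0,1,0,0,1,1,0,1,0,1,0,0,2,0,1,0,2,0,0,0,0,2,0,0]
Step 5: insert w at [7, 8, 15, 32] -> counters=[0,0,0,0,1,0,0,2,3,0,0,0,1,0,0,2,1,0,1,0,1,0,0,2,0,1,0,2,0,0,0,0,3,0,0]
Step 6: insert ryu at [12, 23, 25, 27] -> counters=[0,0,0,0,1,0,0,2,3,0,0,0,2,0,0,2,1,0,1,0,1,0,0,3,0,2,0,3,0,0,0,0,3,0,0]
Step 7: insert ryu at [12, 23, 25, 27] -> counters=[0,0,0,0,1,0,0,2,3,0,0,0,3,0,0,2,1,0,1,0,1,0,0,4,0,3,0,4,0,0,0,0,3,0,0]
Step 8: insert t at [4, 8, 20, 27] -> counters=[0,0,0,0,2,0,0,2,4,0,0,0,3,0,0,2,1,0,1,0,2,0,0,4,0,3,0,5,0,0,0,0,3,0,0]
Step 9: insert y at [16, 18, 23, 32] -> counters=[0,0,0,0,2,0,0,2,4,0,0,0,3,0,0,2,2,0,2,0,2,0,0,5,0,3,0,5,0,0,0,0,4,0,0]
Step 10: insert ryu at [12, 23, 25, 27] -> counters=[0,0,0,0,2,0,0,2,4,0,0,0,4,0,0,2,2,0,2,0,2,0,0,6,0,4,0,6,0,0,0,0,4,0,0]
Step 11: insert ryu at [12, 23, 25, 27] -> counters=[0,0,0,0,2,0,0,2,4,0,0,0,5,0,0,2,2,0,2,0,2,0,0,7,0,5,0,7,0,0,0,0,4,0,0]
Step 12: insert y at [16, 18, 23, 32] -> counters=[0,0,0,0,2,0,0,2,4,0,0,0,5,0,0,2,3,0,3,0,2,0,0,8,0,5,0,7,0,0,0,0,5,0,0]
Step 13: delete ryu at [12, 23, 25, 27] -> counters=[0,0,0,0,2,0,0,2,4,0,0,0,4,0,0,2,3,0,3,0,2,0,0,7,0,4,0,6,0,0,0,0,5,0,0]
Step 14: insert t at [4, 8, 20, 27] -> counters=[0,0,0,0,3,0,0,2,5,0,0,0,4,0,0,2,3,0,3,0,3,0,0,7,0,4,0,7,0,0,0,0,5,0,0]
Step 15: insert t at [4, 8, 20, 27] -> counters=[0,0,0,0,4,0,0,2,6,0,0,0,4,0,0,2,3,0,3,0,4,0,0,7,0,4,0,8,0,0,0,0,5,0,0]
Step 16: insert ryu at [12, 23, 25, 27] -> counters=[0,0,0,0,4,0,0,2,6,0,0,0,5,0,0,2,3,0,3,0,4,0,0,8,0,5,0,9,0,0,0,0,5,0,0]
Step 17: delete w at [7, 8, 15, 32] -> counters=[0,0,0,0,4,0,0,1,5,0,0,0,5,0,0,1,3,0,3,0,4,0,0,8,0,5,0,9,0,0,0,0,4,0,0]
Step 18: delete y at [16, 18, 23, 32] -> counters=[0,0,0,0,4,0,0,1,5,0,0,0,5,0,0,1,2,0,2,0,4,0,0,7,0,5,0,9,0,0,0,0,3,0,0]
Step 19: insert t at [4, 8, 20, 27] -> counters=[0,0,0,0,5,0,0,1,6,0,0,0,5,0,0,1,2,0,2,0,5,0,0,7,0,5,0,10,0,0,0,0,3,0,0]
Step 20: delete w at [7, 8, 15, 32] -> counters=[0,0,0,0,5,0,0,0,5,0,0,0,5,0,0,0,2,0,2,0,5,0,0,7,0,5,0,10,0,0,0,0,2,0,0]
Step 21: insert ryu at [12, 23, 25, 27] -> counters=[0,0,0,0,5,0,0,0,5,0,0,0,6,0,0,0,2,0,2,0,5,0,0,8,0,6,0,11,0,0,0,0,2,0,0]
Step 22: insert y at [16, 18, 23, 32] -> counters=[0,0,0,0,5,0,0,0,5,0,0,0,6,0,0,0,3,0,3,0,5,0,0,9,0,6,0,11,0,0,0,0,3,0,0]
Final counters=[0,0,0,0,5,0,0,0,5,0,0,0,6,0,0,0,3,0,3,0,5,0,0,9,0,6,0,11,0,0,0,0,3,0,0] -> 10 nonzero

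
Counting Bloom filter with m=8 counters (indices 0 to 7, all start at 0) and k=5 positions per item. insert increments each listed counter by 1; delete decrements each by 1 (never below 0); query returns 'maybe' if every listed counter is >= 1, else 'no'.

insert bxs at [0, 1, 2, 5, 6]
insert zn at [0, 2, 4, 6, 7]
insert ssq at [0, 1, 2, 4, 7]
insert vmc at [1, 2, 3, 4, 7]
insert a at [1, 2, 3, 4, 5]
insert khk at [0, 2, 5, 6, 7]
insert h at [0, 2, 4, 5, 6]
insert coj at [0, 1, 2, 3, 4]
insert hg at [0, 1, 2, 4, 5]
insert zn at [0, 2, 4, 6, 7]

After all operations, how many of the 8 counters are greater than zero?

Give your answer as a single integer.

Step 1: insert bxs at [0, 1, 2, 5, 6] -> counters=[1,1,1,0,0,1,1,0]
Step 2: insert zn at [0, 2, 4, 6, 7] -> counters=[2,1,2,0,1,1,2,1]
Step 3: insert ssq at [0, 1, 2, 4, 7] -> counters=[3,2,3,0,2,1,2,2]
Step 4: insert vmc at [1, 2, 3, 4, 7] -> counters=[3,3,4,1,3,1,2,3]
Step 5: insert a at [1, 2, 3, 4, 5] -> counters=[3,4,5,2,4,2,2,3]
Step 6: insert khk at [0, 2, 5, 6, 7] -> counters=[4,4,6,2,4,3,3,4]
Step 7: insert h at [0, 2, 4, 5, 6] -> counters=[5,4,7,2,5,4,4,4]
Step 8: insert coj at [0, 1, 2, 3, 4] -> counters=[6,5,8,3,6,4,4,4]
Step 9: insert hg at [0, 1, 2, 4, 5] -> counters=[7,6,9,3,7,5,4,4]
Step 10: insert zn at [0, 2, 4, 6, 7] -> counters=[8,6,10,3,8,5,5,5]
Final counters=[8,6,10,3,8,5,5,5] -> 8 nonzero

Answer: 8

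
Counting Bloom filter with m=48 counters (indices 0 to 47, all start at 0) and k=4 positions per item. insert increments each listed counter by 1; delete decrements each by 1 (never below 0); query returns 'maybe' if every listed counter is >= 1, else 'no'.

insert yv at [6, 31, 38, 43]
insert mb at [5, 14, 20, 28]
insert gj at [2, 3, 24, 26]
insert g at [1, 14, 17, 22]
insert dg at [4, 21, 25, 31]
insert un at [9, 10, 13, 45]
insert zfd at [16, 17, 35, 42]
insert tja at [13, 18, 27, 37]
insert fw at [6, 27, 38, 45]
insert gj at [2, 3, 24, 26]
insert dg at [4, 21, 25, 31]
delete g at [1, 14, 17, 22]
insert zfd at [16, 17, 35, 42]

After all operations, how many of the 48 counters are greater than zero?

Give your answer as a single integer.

Answer: 26

Derivation:
Step 1: insert yv at [6, 31, 38, 43] -> counters=[0,0,0,0,0,0,1,0,0,0,0,0,0,0,0,0,0,0,0,0,0,0,0,0,0,0,0,0,0,0,0,1,0,0,0,0,0,0,1,0,0,0,0,1,0,0,0,0]
Step 2: insert mb at [5, 14, 20, 28] -> counters=[0,0,0,0,0,1,1,0,0,0,0,0,0,0,1,0,0,0,0,0,1,0,0,0,0,0,0,0,1,0,0,1,0,0,0,0,0,0,1,0,0,0,0,1,0,0,0,0]
Step 3: insert gj at [2, 3, 24, 26] -> counters=[0,0,1,1,0,1,1,0,0,0,0,0,0,0,1,0,0,0,0,0,1,0,0,0,1,0,1,0,1,0,0,1,0,0,0,0,0,0,1,0,0,0,0,1,0,0,0,0]
Step 4: insert g at [1, 14, 17, 22] -> counters=[0,1,1,1,0,1,1,0,0,0,0,0,0,0,2,0,0,1,0,0,1,0,1,0,1,0,1,0,1,0,0,1,0,0,0,0,0,0,1,0,0,0,0,1,0,0,0,0]
Step 5: insert dg at [4, 21, 25, 31] -> counters=[0,1,1,1,1,1,1,0,0,0,0,0,0,0,2,0,0,1,0,0,1,1,1,0,1,1,1,0,1,0,0,2,0,0,0,0,0,0,1,0,0,0,0,1,0,0,0,0]
Step 6: insert un at [9, 10, 13, 45] -> counters=[0,1,1,1,1,1,1,0,0,1,1,0,0,1,2,0,0,1,0,0,1,1,1,0,1,1,1,0,1,0,0,2,0,0,0,0,0,0,1,0,0,0,0,1,0,1,0,0]
Step 7: insert zfd at [16, 17, 35, 42] -> counters=[0,1,1,1,1,1,1,0,0,1,1,0,0,1,2,0,1,2,0,0,1,1,1,0,1,1,1,0,1,0,0,2,0,0,0,1,0,0,1,0,0,0,1,1,0,1,0,0]
Step 8: insert tja at [13, 18, 27, 37] -> counters=[0,1,1,1,1,1,1,0,0,1,1,0,0,2,2,0,1,2,1,0,1,1,1,0,1,1,1,1,1,0,0,2,0,0,0,1,0,1,1,0,0,0,1,1,0,1,0,0]
Step 9: insert fw at [6, 27, 38, 45] -> counters=[0,1,1,1,1,1,2,0,0,1,1,0,0,2,2,0,1,2,1,0,1,1,1,0,1,1,1,2,1,0,0,2,0,0,0,1,0,1,2,0,0,0,1,1,0,2,0,0]
Step 10: insert gj at [2, 3, 24, 26] -> counters=[0,1,2,2,1,1,2,0,0,1,1,0,0,2,2,0,1,2,1,0,1,1,1,0,2,1,2,2,1,0,0,2,0,0,0,1,0,1,2,0,0,0,1,1,0,2,0,0]
Step 11: insert dg at [4, 21, 25, 31] -> counters=[0,1,2,2,2,1,2,0,0,1,1,0,0,2,2,0,1,2,1,0,1,2,1,0,2,2,2,2,1,0,0,3,0,0,0,1,0,1,2,0,0,0,1,1,0,2,0,0]
Step 12: delete g at [1, 14, 17, 22] -> counters=[0,0,2,2,2,1,2,0,0,1,1,0,0,2,1,0,1,1,1,0,1,2,0,0,2,2,2,2,1,0,0,3,0,0,0,1,0,1,2,0,0,0,1,1,0,2,0,0]
Step 13: insert zfd at [16, 17, 35, 42] -> counters=[0,0,2,2,2,1,2,0,0,1,1,0,0,2,1,0,2,2,1,0,1,2,0,0,2,2,2,2,1,0,0,3,0,0,0,2,0,1,2,0,0,0,2,1,0,2,0,0]
Final counters=[0,0,2,2,2,1,2,0,0,1,1,0,0,2,1,0,2,2,1,0,1,2,0,0,2,2,2,2,1,0,0,3,0,0,0,2,0,1,2,0,0,0,2,1,0,2,0,0] -> 26 nonzero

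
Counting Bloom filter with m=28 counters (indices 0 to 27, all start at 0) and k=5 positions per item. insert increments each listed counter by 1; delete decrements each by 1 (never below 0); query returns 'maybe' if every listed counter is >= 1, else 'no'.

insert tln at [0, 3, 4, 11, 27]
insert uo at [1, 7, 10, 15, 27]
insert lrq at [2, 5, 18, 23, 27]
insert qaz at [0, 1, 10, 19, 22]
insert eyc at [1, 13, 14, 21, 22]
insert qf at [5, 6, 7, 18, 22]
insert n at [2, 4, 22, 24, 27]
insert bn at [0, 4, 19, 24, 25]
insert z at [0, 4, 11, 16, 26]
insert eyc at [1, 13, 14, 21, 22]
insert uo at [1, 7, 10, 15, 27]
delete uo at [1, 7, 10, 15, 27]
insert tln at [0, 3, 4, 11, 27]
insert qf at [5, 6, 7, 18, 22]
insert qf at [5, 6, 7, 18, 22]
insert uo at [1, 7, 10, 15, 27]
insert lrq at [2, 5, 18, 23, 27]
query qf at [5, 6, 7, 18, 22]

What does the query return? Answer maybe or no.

Step 1: insert tln at [0, 3, 4, 11, 27] -> counters=[1,0,0,1,1,0,0,0,0,0,0,1,0,0,0,0,0,0,0,0,0,0,0,0,0,0,0,1]
Step 2: insert uo at [1, 7, 10, 15, 27] -> counters=[1,1,0,1,1,0,0,1,0,0,1,1,0,0,0,1,0,0,0,0,0,0,0,0,0,0,0,2]
Step 3: insert lrq at [2, 5, 18, 23, 27] -> counters=[1,1,1,1,1,1,0,1,0,0,1,1,0,0,0,1,0,0,1,0,0,0,0,1,0,0,0,3]
Step 4: insert qaz at [0, 1, 10, 19, 22] -> counters=[2,2,1,1,1,1,0,1,0,0,2,1,0,0,0,1,0,0,1,1,0,0,1,1,0,0,0,3]
Step 5: insert eyc at [1, 13, 14, 21, 22] -> counters=[2,3,1,1,1,1,0,1,0,0,2,1,0,1,1,1,0,0,1,1,0,1,2,1,0,0,0,3]
Step 6: insert qf at [5, 6, 7, 18, 22] -> counters=[2,3,1,1,1,2,1,2,0,0,2,1,0,1,1,1,0,0,2,1,0,1,3,1,0,0,0,3]
Step 7: insert n at [2, 4, 22, 24, 27] -> counters=[2,3,2,1,2,2,1,2,0,0,2,1,0,1,1,1,0,0,2,1,0,1,4,1,1,0,0,4]
Step 8: insert bn at [0, 4, 19, 24, 25] -> counters=[3,3,2,1,3,2,1,2,0,0,2,1,0,1,1,1,0,0,2,2,0,1,4,1,2,1,0,4]
Step 9: insert z at [0, 4, 11, 16, 26] -> counters=[4,3,2,1,4,2,1,2,0,0,2,2,0,1,1,1,1,0,2,2,0,1,4,1,2,1,1,4]
Step 10: insert eyc at [1, 13, 14, 21, 22] -> counters=[4,4,2,1,4,2,1,2,0,0,2,2,0,2,2,1,1,0,2,2,0,2,5,1,2,1,1,4]
Step 11: insert uo at [1, 7, 10, 15, 27] -> counters=[4,5,2,1,4,2,1,3,0,0,3,2,0,2,2,2,1,0,2,2,0,2,5,1,2,1,1,5]
Step 12: delete uo at [1, 7, 10, 15, 27] -> counters=[4,4,2,1,4,2,1,2,0,0,2,2,0,2,2,1,1,0,2,2,0,2,5,1,2,1,1,4]
Step 13: insert tln at [0, 3, 4, 11, 27] -> counters=[5,4,2,2,5,2,1,2,0,0,2,3,0,2,2,1,1,0,2,2,0,2,5,1,2,1,1,5]
Step 14: insert qf at [5, 6, 7, 18, 22] -> counters=[5,4,2,2,5,3,2,3,0,0,2,3,0,2,2,1,1,0,3,2,0,2,6,1,2,1,1,5]
Step 15: insert qf at [5, 6, 7, 18, 22] -> counters=[5,4,2,2,5,4,3,4,0,0,2,3,0,2,2,1,1,0,4,2,0,2,7,1,2,1,1,5]
Step 16: insert uo at [1, 7, 10, 15, 27] -> counters=[5,5,2,2,5,4,3,5,0,0,3,3,0,2,2,2,1,0,4,2,0,2,7,1,2,1,1,6]
Step 17: insert lrq at [2, 5, 18, 23, 27] -> counters=[5,5,3,2,5,5,3,5,0,0,3,3,0,2,2,2,1,0,5,2,0,2,7,2,2,1,1,7]
Query qf: check counters[5]=5 counters[6]=3 counters[7]=5 counters[18]=5 counters[22]=7 -> maybe

Answer: maybe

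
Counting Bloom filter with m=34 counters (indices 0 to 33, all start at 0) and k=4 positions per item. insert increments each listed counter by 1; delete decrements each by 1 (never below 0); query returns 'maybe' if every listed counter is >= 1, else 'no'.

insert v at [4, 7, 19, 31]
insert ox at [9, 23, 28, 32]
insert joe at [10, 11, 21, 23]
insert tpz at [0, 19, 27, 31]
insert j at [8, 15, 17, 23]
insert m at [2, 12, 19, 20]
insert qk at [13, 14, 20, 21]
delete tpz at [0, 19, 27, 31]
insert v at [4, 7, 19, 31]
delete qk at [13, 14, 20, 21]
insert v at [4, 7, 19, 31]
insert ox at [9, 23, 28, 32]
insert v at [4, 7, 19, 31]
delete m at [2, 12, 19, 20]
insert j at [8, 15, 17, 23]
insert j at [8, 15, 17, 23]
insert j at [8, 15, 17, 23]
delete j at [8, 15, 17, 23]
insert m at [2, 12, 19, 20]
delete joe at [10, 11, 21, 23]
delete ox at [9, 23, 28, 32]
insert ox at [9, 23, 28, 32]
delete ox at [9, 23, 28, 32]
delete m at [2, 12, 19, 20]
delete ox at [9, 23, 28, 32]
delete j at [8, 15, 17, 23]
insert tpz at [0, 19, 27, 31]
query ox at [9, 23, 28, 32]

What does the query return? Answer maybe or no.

Answer: no

Derivation:
Step 1: insert v at [4, 7, 19, 31] -> counters=[0,0,0,0,1,0,0,1,0,0,0,0,0,0,0,0,0,0,0,1,0,0,0,0,0,0,0,0,0,0,0,1,0,0]
Step 2: insert ox at [9, 23, 28, 32] -> counters=[0,0,0,0,1,0,0,1,0,1,0,0,0,0,0,0,0,0,0,1,0,0,0,1,0,0,0,0,1,0,0,1,1,0]
Step 3: insert joe at [10, 11, 21, 23] -> counters=[0,0,0,0,1,0,0,1,0,1,1,1,0,0,0,0,0,0,0,1,0,1,0,2,0,0,0,0,1,0,0,1,1,0]
Step 4: insert tpz at [0, 19, 27, 31] -> counters=[1,0,0,0,1,0,0,1,0,1,1,1,0,0,0,0,0,0,0,2,0,1,0,2,0,0,0,1,1,0,0,2,1,0]
Step 5: insert j at [8, 15, 17, 23] -> counters=[1,0,0,0,1,0,0,1,1,1,1,1,0,0,0,1,0,1,0,2,0,1,0,3,0,0,0,1,1,0,0,2,1,0]
Step 6: insert m at [2, 12, 19, 20] -> counters=[1,0,1,0,1,0,0,1,1,1,1,1,1,0,0,1,0,1,0,3,1,1,0,3,0,0,0,1,1,0,0,2,1,0]
Step 7: insert qk at [13, 14, 20, 21] -> counters=[1,0,1,0,1,0,0,1,1,1,1,1,1,1,1,1,0,1,0,3,2,2,0,3,0,0,0,1,1,0,0,2,1,0]
Step 8: delete tpz at [0, 19, 27, 31] -> counters=[0,0,1,0,1,0,0,1,1,1,1,1,1,1,1,1,0,1,0,2,2,2,0,3,0,0,0,0,1,0,0,1,1,0]
Step 9: insert v at [4, 7, 19, 31] -> counters=[0,0,1,0,2,0,0,2,1,1,1,1,1,1,1,1,0,1,0,3,2,2,0,3,0,0,0,0,1,0,0,2,1,0]
Step 10: delete qk at [13, 14, 20, 21] -> counters=[0,0,1,0,2,0,0,2,1,1,1,1,1,0,0,1,0,1,0,3,1,1,0,3,0,0,0,0,1,0,0,2,1,0]
Step 11: insert v at [4, 7, 19, 31] -> counters=[0,0,1,0,3,0,0,3,1,1,1,1,1,0,0,1,0,1,0,4,1,1,0,3,0,0,0,0,1,0,0,3,1,0]
Step 12: insert ox at [9, 23, 28, 32] -> counters=[0,0,1,0,3,0,0,3,1,2,1,1,1,0,0,1,0,1,0,4,1,1,0,4,0,0,0,0,2,0,0,3,2,0]
Step 13: insert v at [4, 7, 19, 31] -> counters=[0,0,1,0,4,0,0,4,1,2,1,1,1,0,0,1,0,1,0,5,1,1,0,4,0,0,0,0,2,0,0,4,2,0]
Step 14: delete m at [2, 12, 19, 20] -> counters=[0,0,0,0,4,0,0,4,1,2,1,1,0,0,0,1,0,1,0,4,0,1,0,4,0,0,0,0,2,0,0,4,2,0]
Step 15: insert j at [8, 15, 17, 23] -> counters=[0,0,0,0,4,0,0,4,2,2,1,1,0,0,0,2,0,2,0,4,0,1,0,5,0,0,0,0,2,0,0,4,2,0]
Step 16: insert j at [8, 15, 17, 23] -> counters=[0,0,0,0,4,0,0,4,3,2,1,1,0,0,0,3,0,3,0,4,0,1,0,6,0,0,0,0,2,0,0,4,2,0]
Step 17: insert j at [8, 15, 17, 23] -> counters=[0,0,0,0,4,0,0,4,4,2,1,1,0,0,0,4,0,4,0,4,0,1,0,7,0,0,0,0,2,0,0,4,2,0]
Step 18: delete j at [8, 15, 17, 23] -> counters=[0,0,0,0,4,0,0,4,3,2,1,1,0,0,0,3,0,3,0,4,0,1,0,6,0,0,0,0,2,0,0,4,2,0]
Step 19: insert m at [2, 12, 19, 20] -> counters=[0,0,1,0,4,0,0,4,3,2,1,1,1,0,0,3,0,3,0,5,1,1,0,6,0,0,0,0,2,0,0,4,2,0]
Step 20: delete joe at [10, 11, 21, 23] -> counters=[0,0,1,0,4,0,0,4,3,2,0,0,1,0,0,3,0,3,0,5,1,0,0,5,0,0,0,0,2,0,0,4,2,0]
Step 21: delete ox at [9, 23, 28, 32] -> counters=[0,0,1,0,4,0,0,4,3,1,0,0,1,0,0,3,0,3,0,5,1,0,0,4,0,0,0,0,1,0,0,4,1,0]
Step 22: insert ox at [9, 23, 28, 32] -> counters=[0,0,1,0,4,0,0,4,3,2,0,0,1,0,0,3,0,3,0,5,1,0,0,5,0,0,0,0,2,0,0,4,2,0]
Step 23: delete ox at [9, 23, 28, 32] -> counters=[0,0,1,0,4,0,0,4,3,1,0,0,1,0,0,3,0,3,0,5,1,0,0,4,0,0,0,0,1,0,0,4,1,0]
Step 24: delete m at [2, 12, 19, 20] -> counters=[0,0,0,0,4,0,0,4,3,1,0,0,0,0,0,3,0,3,0,4,0,0,0,4,0,0,0,0,1,0,0,4,1,0]
Step 25: delete ox at [9, 23, 28, 32] -> counters=[0,0,0,0,4,0,0,4,3,0,0,0,0,0,0,3,0,3,0,4,0,0,0,3,0,0,0,0,0,0,0,4,0,0]
Step 26: delete j at [8, 15, 17, 23] -> counters=[0,0,0,0,4,0,0,4,2,0,0,0,0,0,0,2,0,2,0,4,0,0,0,2,0,0,0,0,0,0,0,4,0,0]
Step 27: insert tpz at [0, 19, 27, 31] -> counters=[1,0,0,0,4,0,0,4,2,0,0,0,0,0,0,2,0,2,0,5,0,0,0,2,0,0,0,1,0,0,0,5,0,0]
Query ox: check counters[9]=0 counters[23]=2 counters[28]=0 counters[32]=0 -> no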